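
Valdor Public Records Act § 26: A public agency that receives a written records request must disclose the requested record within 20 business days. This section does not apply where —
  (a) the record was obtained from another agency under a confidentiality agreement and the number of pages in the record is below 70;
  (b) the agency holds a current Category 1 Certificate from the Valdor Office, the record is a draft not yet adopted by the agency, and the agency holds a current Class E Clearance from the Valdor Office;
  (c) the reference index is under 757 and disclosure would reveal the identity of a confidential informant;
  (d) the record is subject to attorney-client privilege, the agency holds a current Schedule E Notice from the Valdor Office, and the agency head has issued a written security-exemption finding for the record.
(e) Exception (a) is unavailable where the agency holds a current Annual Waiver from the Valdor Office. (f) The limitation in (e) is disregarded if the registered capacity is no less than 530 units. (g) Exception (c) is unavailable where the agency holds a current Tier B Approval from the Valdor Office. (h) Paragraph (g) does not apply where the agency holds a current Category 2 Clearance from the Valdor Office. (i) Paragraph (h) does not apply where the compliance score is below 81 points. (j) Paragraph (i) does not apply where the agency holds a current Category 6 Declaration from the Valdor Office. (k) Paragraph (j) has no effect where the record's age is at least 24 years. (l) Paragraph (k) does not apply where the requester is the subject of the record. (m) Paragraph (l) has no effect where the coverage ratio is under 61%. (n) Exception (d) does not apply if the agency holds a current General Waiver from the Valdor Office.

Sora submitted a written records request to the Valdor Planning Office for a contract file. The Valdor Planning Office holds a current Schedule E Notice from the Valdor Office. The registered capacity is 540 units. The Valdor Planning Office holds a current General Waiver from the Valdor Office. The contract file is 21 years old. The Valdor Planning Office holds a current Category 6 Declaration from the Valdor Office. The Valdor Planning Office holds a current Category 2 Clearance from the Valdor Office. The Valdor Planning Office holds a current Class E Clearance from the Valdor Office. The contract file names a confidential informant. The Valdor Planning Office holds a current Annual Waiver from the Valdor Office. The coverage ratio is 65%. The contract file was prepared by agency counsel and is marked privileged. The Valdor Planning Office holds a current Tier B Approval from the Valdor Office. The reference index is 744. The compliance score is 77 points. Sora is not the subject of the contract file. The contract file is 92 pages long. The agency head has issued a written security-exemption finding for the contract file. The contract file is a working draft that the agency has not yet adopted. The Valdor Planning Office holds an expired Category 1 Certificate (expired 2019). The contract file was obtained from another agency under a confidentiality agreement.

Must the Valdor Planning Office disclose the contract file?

Exception (a) fails — the number of pages in the record is 92, not below 70.
Exception (b) requires that the agency holds a current Category 1 Certificate from the Valdor Office; but there is no Category 1 Certificate in force, so (b) is unavailable.
All of (c)'s requirements are met (the reference index is 744, under the 757 limit; the contract file names a confidential informant). As to paragraphs (g)–(m): (g) is triggered (a current Tier B Approval is held), but yields to (h): (h) is triggered — a current Category 2 Clearance is held. (i) would limit (h) — the compliance score is 77 points, below the 81 points limit — but (j) sets (i) aside: (j) applies — a current Category 6 Declaration is held. (k), which would lift (j), is inapplicable — the record's age is 21 years, short of 24 years. (c) remains available.
Exception (d): the contract file is privileged; a current Schedule E Notice is held; a written security-exemption finding has been issued — every condition holds. However, paragraph (n) must be considered: (n) operates against (d): a current General Waiver is held. Exception (d) does not apply.

No — exception (c) applies; the Valdor Planning Office is not required to disclose the contract file.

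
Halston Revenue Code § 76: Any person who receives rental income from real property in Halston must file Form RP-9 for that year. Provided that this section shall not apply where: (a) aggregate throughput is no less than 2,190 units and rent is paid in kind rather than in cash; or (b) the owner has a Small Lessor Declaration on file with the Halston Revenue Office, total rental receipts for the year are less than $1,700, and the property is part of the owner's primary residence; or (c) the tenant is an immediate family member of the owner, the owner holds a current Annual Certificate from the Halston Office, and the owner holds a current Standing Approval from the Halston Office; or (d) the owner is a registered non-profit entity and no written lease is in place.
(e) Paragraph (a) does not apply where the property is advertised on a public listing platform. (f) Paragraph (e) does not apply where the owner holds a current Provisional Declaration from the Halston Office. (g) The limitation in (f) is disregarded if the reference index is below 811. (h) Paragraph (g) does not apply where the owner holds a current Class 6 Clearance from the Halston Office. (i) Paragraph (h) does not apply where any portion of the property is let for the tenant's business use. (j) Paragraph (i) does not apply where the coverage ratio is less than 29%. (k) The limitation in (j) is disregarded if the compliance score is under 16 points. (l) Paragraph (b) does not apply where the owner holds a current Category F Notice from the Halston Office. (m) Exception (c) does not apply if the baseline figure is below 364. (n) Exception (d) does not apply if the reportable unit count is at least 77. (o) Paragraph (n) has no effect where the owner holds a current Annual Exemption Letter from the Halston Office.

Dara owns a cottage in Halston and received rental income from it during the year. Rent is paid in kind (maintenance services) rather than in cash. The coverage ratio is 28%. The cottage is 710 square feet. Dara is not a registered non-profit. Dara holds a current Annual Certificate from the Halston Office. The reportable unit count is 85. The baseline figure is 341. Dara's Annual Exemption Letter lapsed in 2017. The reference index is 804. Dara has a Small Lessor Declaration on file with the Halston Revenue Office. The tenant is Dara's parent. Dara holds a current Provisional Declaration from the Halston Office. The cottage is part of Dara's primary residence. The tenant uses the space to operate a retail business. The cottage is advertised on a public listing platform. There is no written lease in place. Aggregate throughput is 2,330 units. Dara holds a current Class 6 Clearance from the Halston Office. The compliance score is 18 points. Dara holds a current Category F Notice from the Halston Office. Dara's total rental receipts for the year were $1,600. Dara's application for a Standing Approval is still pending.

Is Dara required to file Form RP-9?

Exception (a) is satisfied on its face — aggregate throughput is 2,330 units, meeting the 2,190 units threshold; rent is paid in kind. Under paragraphs (e)–(k): (e) operates (the property is publicly advertised), but is itself disapplied by (f): (f) operates — a current Provisional Declaration is held. (g) is triggered (the reference index is 804, below the 811 limit), but is overridden by (h): (h) operates against (g): a current Class 6 Clearance is held. (i) applies (the space is let for business use), but is overridden by (j): (j) operates against (i): the coverage ratio is 28%, less than the 29% limit. (k) is not triggered (the compliance score is 18 points, not under 16 points), so (j) stands. So (a) applies.
Exception (b)'s conditions are all satisfied: a Small Lessor Declaration is on file; total rental receipts for the year are $1,600, less than the $1,700 limit; the cottage is part of the primary residence. However, paragraph (l) must be considered: (l) is engaged — a current Category F Notice is held. Exception (b) does not apply.
Exception (c) fails — the Standing Approval is not current.
Exception (d) requires that the owner is a registered non-profit entity; but Dara is not a registered non-profit, so (d) is unavailable.

No — exception (a) applies; Dara is not required to file Form RP-9.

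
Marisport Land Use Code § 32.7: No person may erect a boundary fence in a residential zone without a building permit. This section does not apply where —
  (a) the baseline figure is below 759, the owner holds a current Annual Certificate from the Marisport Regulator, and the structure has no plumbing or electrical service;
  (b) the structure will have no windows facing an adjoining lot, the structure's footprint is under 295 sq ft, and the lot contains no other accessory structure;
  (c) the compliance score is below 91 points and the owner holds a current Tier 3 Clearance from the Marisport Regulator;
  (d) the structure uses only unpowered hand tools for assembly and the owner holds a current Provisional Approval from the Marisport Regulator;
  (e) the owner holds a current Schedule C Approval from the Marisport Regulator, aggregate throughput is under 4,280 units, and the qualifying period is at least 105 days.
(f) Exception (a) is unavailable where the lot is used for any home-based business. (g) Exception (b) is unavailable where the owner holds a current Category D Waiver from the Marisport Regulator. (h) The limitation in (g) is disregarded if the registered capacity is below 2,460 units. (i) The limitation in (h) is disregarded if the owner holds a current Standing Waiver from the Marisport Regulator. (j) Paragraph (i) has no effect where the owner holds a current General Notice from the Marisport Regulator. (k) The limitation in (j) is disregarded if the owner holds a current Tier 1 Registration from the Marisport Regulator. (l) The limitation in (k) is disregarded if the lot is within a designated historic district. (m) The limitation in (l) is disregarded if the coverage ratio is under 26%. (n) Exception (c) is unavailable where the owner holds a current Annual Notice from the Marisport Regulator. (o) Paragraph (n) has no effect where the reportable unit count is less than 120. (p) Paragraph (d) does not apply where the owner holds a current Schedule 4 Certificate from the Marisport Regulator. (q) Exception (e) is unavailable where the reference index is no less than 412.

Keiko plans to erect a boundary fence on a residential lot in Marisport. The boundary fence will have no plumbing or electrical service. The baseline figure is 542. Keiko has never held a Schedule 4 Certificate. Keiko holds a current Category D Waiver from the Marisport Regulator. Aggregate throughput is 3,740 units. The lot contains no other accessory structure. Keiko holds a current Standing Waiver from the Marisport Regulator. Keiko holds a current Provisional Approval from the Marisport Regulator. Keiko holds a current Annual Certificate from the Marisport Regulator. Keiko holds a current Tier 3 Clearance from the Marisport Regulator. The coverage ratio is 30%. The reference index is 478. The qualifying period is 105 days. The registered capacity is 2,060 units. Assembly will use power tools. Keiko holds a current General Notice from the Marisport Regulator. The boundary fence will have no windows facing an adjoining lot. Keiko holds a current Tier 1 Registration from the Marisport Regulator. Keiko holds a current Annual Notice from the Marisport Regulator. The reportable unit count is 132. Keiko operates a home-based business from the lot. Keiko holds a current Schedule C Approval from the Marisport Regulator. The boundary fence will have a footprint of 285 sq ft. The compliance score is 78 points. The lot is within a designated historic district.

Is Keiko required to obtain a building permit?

All of (a)'s requirements are met (the baseline figure is 542, below the 759 limit; a current Annual Certificate is held; there is no plumbing or electrical service). However, paragraph (f) must be considered: (f) applies — a home-based business operates on the lot. Exception (a) does not apply.
Exception (b) is satisfied on its face — no windows face an adjoining lot; the structure's footprint is 285 sq ft, under the 295 sq ft limit; the lot has no other accessory structure. As to paragraphs (g)–(m): (g) is triggered (a current Category D Waiver is held), but is itself disapplied by (h): (h) is triggered — the registered capacity is 2,060 units, below the 2,460 units limit. (i) is triggered (a current Standing Waiver is held), but yields to (j): (j) is engaged — a current General Notice is held. (k) would limit (j) — a current Tier 1 Registration is held — but (l) sets (k) aside: (l) operates against (k): the lot is in a historic district. (m), which would lift (l), is not triggered — the coverage ratio is 30%, not under 26%. So (b) applies.
Exception (c) is satisfied on its face — the compliance score is 78 points, below the 91 points limit; a current Tier 3 Clearance is held. Turning to paragraphs (n)–(o): (n) operates against (c): a current Annual Notice is held. (o) does not operate here (the reportable unit count is 132, not less than 120), so (n) stands. Exception (c) does not apply.
Exception (d) requires that the structure uses only unpowered hand tools for assembly; but assembly uses power tools, so (d) is unavailable.
Exception (e) is satisfied on its face — a current Schedule C Approval is held; aggregate throughput is 3,740 units, under the 4,280 units limit; the qualifying period is 105 days, meeting the 105 days threshold. Turning to paragraph (q): (q) operates against (e): the reference index is 478, meeting the 412 threshold. So (e) is unavailable.

No — exception (b) applies; Keiko does not need a building permit.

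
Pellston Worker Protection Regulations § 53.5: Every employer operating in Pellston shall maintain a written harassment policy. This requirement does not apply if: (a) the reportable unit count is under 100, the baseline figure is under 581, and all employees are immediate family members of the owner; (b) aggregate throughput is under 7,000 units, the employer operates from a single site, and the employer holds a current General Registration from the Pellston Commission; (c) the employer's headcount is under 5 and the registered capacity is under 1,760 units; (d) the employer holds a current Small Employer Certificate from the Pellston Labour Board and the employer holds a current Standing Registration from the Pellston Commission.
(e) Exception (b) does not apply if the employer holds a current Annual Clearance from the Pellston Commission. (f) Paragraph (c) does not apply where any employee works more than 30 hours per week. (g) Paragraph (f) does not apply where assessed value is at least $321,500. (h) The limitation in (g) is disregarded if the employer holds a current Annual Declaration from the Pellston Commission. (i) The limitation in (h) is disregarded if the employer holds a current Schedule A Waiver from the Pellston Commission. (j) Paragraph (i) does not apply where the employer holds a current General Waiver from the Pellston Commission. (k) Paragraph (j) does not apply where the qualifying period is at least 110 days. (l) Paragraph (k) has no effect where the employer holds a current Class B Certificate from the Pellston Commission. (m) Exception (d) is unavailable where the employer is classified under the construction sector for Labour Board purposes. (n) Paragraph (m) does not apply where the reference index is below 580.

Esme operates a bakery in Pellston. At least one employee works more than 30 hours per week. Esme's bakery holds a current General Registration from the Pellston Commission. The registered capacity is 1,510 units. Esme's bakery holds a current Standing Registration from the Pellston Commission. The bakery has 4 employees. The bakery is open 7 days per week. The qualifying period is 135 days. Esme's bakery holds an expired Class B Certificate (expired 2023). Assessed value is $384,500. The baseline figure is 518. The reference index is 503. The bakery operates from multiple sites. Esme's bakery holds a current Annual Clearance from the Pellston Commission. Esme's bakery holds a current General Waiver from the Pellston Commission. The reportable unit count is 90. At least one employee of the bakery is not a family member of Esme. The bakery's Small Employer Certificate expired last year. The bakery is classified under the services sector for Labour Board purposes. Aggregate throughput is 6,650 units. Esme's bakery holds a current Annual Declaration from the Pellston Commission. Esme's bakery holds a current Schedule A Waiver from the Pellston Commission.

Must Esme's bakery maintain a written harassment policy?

Exception (a) does not apply: at least one employee is not a family member.
Exception (b) does not apply: the employer operates from multiple sites.
All of (c)'s requirements are met (the employer's headcount is 4, under the 5 limit; the registered capacity is 1,510 units, under the 1,760 units limit). Under paragraphs (f)–(l): (f) would limit (c) — at least one employee exceeds 30 hours/week — but (g) sets (f) aside: (g) is triggered — assessed value is $384,500, meeting the $321,500 threshold. (h) would limit (g) — a current Annual Declaration is held — but (i) sets (h) aside: (i) operates against (h): a current Schedule A Waiver is held. (j) would limit (i) — a current General Waiver is held — but (k) sets (j) aside: (k) operates against (j): the qualifying period is 135 days, meeting the 110 days threshold. (l) is inapplicable (there is no Class B Certificate in force), so (k) stands. So (c) applies.
Exception (d) requires that the employer holds a current Small Employer Certificate from the Pellston Labour Board; but the Small Employer Certificate has expired, so (d) is unavailable.

No — exception (c) applies; Esme's bakery is not required to maintain a written harassment policy.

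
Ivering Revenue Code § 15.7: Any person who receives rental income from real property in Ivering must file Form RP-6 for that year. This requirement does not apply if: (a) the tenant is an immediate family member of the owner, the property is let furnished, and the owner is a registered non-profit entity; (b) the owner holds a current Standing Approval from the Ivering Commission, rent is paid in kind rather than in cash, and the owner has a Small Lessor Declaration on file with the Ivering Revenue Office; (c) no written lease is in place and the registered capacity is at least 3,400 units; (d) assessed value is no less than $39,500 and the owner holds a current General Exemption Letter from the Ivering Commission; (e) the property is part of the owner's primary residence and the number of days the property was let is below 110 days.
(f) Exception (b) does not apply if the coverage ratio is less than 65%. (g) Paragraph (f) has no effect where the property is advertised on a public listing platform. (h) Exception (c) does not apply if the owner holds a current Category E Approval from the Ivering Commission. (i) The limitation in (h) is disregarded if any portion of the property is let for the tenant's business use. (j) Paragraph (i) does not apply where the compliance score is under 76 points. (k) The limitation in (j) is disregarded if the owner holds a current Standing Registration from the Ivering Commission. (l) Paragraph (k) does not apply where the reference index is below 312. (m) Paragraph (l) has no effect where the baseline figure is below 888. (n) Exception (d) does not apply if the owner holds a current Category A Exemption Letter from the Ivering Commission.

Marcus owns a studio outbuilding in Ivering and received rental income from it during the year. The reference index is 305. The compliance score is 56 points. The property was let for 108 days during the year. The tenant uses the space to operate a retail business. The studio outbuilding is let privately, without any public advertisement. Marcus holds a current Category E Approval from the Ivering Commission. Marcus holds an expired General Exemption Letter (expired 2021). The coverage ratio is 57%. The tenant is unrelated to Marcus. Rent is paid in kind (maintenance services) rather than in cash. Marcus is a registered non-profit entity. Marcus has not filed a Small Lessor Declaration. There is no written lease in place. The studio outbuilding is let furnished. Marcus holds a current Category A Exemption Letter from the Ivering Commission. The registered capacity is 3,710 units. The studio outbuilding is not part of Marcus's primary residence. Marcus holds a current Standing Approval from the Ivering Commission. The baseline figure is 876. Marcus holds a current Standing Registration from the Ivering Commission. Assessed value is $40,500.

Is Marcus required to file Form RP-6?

Exception (a) requires that the tenant is an immediate family member of the owner; but the tenant is unrelated to the owner, so (a) is unavailable.
Exception (b) fails — no Small Lessor Declaration is on file.
Exception (c)'s conditions are all satisfied: there is no written lease; the registered capacity is 3,710 units, meeting the 3,400 units threshold. Applying paragraphs (h)–(m): (h) is triggered (a current Category E Approval is held), but is itself disapplied by (i): (i) operates against (h): the space is let for business use. (j) would limit (i) — the compliance score is 56 points, under the 76 points limit — but (k) sets (j) aside: (k) operates against (j): a current Standing Registration is held. (l) is triggered (the reference index is 305, below the 312 limit), but is set aside by (m): (m) operates against (l): the baseline figure is 876, below the 888 limit. So (c) applies.
Exception (d) fails — no current General Exemption Letter is held.
Exception (e) requires that the property is part of the owner's primary residence; but the studio outbuilding is not part of the primary residence, so (e) is unavailable.

No — exception (c) applies; Marcus is not required to file Form RP-6.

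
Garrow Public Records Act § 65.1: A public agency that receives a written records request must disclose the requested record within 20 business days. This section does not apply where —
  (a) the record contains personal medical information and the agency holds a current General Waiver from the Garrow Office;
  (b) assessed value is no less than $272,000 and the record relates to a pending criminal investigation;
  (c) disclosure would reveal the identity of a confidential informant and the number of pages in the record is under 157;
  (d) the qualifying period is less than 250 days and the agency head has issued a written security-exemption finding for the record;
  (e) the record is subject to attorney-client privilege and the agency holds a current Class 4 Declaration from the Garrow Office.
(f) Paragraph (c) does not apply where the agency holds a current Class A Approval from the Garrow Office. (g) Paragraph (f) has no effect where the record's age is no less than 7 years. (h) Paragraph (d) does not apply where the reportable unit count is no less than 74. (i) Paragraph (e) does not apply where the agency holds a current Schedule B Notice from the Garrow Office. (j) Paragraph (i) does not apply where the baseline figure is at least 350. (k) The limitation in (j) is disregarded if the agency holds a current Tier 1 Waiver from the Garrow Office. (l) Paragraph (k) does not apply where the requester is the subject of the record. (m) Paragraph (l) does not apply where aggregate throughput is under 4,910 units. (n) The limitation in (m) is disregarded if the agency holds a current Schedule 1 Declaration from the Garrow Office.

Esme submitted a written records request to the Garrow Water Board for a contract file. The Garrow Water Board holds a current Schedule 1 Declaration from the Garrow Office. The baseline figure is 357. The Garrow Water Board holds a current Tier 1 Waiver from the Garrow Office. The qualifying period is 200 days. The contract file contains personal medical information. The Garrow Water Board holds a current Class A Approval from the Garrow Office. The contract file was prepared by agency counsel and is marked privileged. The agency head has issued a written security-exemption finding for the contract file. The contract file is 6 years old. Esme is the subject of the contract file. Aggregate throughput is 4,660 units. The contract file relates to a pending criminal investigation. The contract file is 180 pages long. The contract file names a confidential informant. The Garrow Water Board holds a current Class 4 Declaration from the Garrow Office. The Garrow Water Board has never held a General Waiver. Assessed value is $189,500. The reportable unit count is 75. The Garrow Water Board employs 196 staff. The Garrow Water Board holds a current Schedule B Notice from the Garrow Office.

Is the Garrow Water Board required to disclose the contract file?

Exception (a) requires that the agency holds a current General Waiver from the Garrow Office; but the General Waiver is not current, so (a) is unavailable.
Exception (b) fails — assessed value is $189,500, short of $272,000.
Exception (c) fails — the number of pages in the record is 180, not under 157.
Exception (d)'s conditions are all satisfied: the qualifying period is 200 days, less than the 250 days limit; a written security-exemption finding has been issued. But: (h) operates against (d): the reportable unit count is 75, meeting the 74 threshold. (d) is therefore removed.
Exception (e) is satisfied on its face — the contract file is privileged; a current Class 4 Declaration is held. As to paragraphs (i)–(n): (i) is triggered (a current Schedule B Notice is held), but is overridden by (j): (j) operates against (i): the baseline figure is 357, meeting the 350 threshold. (k) would limit (j) — a current Tier 1 Waiver is held — but (l) sets (k) aside: (l) operates against (k): Esme is the subject of the contract file. (m) applies (aggregate throughput is 4,660 units, under the 4,910 units limit), but is set aside by (n): (n) applies — a current Schedule 1 Declaration is held. Exception (e) stands.

No — exception (e) applies; the Garrow Water Board is not required to disclose the contract file.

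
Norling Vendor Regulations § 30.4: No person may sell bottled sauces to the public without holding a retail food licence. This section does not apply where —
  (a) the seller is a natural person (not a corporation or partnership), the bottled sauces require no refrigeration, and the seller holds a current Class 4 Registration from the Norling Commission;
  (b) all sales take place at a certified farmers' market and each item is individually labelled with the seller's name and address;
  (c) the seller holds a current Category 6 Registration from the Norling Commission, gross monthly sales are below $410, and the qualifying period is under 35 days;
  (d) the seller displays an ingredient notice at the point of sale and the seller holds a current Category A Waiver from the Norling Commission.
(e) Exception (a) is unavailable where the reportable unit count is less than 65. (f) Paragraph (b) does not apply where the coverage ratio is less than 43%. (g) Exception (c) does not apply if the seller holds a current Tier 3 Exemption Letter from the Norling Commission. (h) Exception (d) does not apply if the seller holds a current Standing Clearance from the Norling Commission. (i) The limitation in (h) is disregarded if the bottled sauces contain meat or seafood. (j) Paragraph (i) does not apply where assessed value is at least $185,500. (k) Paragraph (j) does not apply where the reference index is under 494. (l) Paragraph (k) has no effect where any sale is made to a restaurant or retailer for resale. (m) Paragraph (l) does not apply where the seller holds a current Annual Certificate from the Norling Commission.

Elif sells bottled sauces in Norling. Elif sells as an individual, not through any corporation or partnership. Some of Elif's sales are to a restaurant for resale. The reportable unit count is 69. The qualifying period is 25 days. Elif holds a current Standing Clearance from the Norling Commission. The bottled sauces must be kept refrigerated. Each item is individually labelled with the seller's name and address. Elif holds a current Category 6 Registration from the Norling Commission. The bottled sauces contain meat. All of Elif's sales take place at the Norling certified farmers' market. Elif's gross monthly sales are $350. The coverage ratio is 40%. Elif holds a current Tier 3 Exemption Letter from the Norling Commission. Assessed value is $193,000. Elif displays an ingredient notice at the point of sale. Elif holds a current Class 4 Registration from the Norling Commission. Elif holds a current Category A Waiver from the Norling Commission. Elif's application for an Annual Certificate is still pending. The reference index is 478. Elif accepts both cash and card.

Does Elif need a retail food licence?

Exception (a) requires that the bottled sauces require no refrigeration; but the bottled sauces require refrigeration, so (a) is unavailable.
All of (b)'s requirements are met (all sales are at a certified farmers' market; items are individually labelled). But applying paragraph (f): (f) applies — the coverage ratio is 40%, less than the 43% limit. (b) is therefore removed.
All of (c)'s requirements are met (a current Category 6 Registration is held; gross monthly sales are $350, below the $410 limit; the qualifying period is 25 days, under the 35 days limit). However, paragraph (g) must be considered: (g) operates against (c): a current Tier 3 Exemption Letter is held. (c) is therefore removed.
Exception (d) is satisfied on its face — an ingredient notice is displayed; a current Category A Waiver is held. However, paragraphs (h)–(m) must be considered: (h) operates against (d): a current Standing Clearance is held. (i) is triggered (the bottled sauces contain meat), but yields to (j): (j) operates against (i): assessed value is $193,000, meeting the $185,500 threshold. (k) would limit (j) — the reference index is 478, under the 494 limit — but (l) sets (k) aside: (l) operates against (k): some sales are to a restaurant for resale. (m) is inapplicable (the Annual Certificate is not current), so (l) stands. (d) is therefore removed.
No exception is made out. Elif falls within the general rule.

Yes — Elif must hold a retail food licence.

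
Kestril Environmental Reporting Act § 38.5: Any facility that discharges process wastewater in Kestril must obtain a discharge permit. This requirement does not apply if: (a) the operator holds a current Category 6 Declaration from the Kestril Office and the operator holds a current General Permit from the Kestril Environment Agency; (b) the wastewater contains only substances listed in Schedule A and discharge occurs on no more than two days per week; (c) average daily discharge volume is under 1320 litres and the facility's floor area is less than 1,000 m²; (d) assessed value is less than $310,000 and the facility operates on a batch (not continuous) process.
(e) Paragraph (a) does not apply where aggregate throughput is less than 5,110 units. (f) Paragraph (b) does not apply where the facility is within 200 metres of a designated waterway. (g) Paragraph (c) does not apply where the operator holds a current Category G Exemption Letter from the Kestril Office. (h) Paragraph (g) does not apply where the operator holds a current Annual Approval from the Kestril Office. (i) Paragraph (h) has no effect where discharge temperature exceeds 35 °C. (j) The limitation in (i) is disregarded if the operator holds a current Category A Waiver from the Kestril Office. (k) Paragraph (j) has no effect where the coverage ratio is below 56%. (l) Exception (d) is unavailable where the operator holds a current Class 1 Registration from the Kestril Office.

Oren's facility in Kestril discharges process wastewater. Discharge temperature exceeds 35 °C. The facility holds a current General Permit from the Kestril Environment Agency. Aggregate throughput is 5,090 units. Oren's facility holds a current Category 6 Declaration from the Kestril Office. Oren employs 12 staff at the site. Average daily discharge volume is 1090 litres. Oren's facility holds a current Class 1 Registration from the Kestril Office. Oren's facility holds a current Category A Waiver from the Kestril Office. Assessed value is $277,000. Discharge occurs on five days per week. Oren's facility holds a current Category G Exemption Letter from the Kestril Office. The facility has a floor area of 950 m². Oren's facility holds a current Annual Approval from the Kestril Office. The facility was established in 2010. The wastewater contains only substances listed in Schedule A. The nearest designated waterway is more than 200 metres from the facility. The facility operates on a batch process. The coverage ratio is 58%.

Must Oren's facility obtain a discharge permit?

No — exception (c) applies; Oren's facility is not required to obtain a discharge permit.

Exception (a)'s conditions are all satisfied: a current Category 6 Declaration is held; a current General Permit is held. However, paragraph (e) must be considered: (e) is triggered — aggregate throughput is 5,090 units, less than the 5,110 units limit. (a) is therefore removed.
Exception (b) does not apply: discharge occurs on five days per week.
Exception (c) is satisfied on its face — average daily discharge volume is 1090 litres, under the 1320 litres limit; the facility's floor area is 950 m², less than the 1,000 m² limit. As to paragraphs (g)–(k): (g) is triggered (a current Category G Exemption Letter is held), but is itself disapplied by (h): (h) operates — a current Annual Approval is held. (i) is triggered (discharge temperature exceeds 35 °C), but yields to (j): (j) operates — a current Category A Waiver is held. (k), which would lift (j), is not engaged — the coverage ratio is 58%, not below 56%. So (c) applies.
All of (d)'s requirements are met (assessed value is $277,000, less than the $310,000 limit; the facility operates on a batch process). Turning to paragraph (l): (l) operates — a current Class 1 Registration is held. Exception (d) does not apply.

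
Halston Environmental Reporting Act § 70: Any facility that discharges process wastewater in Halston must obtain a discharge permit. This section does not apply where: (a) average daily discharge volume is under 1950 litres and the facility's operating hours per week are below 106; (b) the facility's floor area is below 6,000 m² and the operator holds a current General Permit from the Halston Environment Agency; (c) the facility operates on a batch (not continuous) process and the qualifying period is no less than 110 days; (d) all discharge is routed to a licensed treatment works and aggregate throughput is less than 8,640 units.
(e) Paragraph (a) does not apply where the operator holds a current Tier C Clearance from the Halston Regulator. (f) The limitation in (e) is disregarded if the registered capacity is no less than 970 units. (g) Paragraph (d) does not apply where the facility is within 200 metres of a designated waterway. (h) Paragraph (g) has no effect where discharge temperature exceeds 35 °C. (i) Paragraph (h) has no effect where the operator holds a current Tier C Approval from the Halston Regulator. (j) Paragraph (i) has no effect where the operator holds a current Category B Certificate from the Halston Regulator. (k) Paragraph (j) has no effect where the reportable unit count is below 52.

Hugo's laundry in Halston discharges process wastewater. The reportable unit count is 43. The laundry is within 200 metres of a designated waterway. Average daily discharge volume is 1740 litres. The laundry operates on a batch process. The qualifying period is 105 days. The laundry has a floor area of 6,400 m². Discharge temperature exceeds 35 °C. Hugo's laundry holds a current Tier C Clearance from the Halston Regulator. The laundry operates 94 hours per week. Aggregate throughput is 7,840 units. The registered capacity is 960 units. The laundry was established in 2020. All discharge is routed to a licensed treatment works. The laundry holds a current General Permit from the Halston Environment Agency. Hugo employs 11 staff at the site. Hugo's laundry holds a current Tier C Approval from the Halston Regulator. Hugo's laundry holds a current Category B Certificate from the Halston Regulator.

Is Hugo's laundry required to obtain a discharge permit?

Yes — Hugo's laundry must obtain a discharge permit.

Exception (a)'s conditions are all satisfied: average daily discharge volume is 1740 litres, under the 1950 litres limit; the facility's operating hours per week are 94, below the 106 limit. But: (e) operates against (a): a current Tier C Clearance is held. (f) is inapplicable (the registered capacity is 960 units, short of 970 units), so (e) stands. (a) is therefore removed.
Exception (b) requires that the facility's floor area is below 6,000 m²; but the facility's floor area is 6,400 m², not below 6,000 m², so (b) is unavailable.
Exception (c) fails — the qualifying period is 105 days, short of 110 days.
Exception (d) is satisfied on its face — discharge is routed to a licensed treatment works; aggregate throughput is 7,840 units, less than the 8,640 units limit. However, paragraphs (g)–(k) must be considered: (g) is engaged — the laundry is within 200 m of a designated waterway. (h) would limit (g) — discharge temperature exceeds 35 °C — but (i) sets (h) aside: (i) is triggered — a current Tier C Approval is held. (j) is engaged (a current Category B Certificate is held), but is overridden by (k): (k) operates against (j): the reportable unit count is 43, below the 52 limit. Exception (d) does not apply.
None of the exceptions is available; § 70 applies in full.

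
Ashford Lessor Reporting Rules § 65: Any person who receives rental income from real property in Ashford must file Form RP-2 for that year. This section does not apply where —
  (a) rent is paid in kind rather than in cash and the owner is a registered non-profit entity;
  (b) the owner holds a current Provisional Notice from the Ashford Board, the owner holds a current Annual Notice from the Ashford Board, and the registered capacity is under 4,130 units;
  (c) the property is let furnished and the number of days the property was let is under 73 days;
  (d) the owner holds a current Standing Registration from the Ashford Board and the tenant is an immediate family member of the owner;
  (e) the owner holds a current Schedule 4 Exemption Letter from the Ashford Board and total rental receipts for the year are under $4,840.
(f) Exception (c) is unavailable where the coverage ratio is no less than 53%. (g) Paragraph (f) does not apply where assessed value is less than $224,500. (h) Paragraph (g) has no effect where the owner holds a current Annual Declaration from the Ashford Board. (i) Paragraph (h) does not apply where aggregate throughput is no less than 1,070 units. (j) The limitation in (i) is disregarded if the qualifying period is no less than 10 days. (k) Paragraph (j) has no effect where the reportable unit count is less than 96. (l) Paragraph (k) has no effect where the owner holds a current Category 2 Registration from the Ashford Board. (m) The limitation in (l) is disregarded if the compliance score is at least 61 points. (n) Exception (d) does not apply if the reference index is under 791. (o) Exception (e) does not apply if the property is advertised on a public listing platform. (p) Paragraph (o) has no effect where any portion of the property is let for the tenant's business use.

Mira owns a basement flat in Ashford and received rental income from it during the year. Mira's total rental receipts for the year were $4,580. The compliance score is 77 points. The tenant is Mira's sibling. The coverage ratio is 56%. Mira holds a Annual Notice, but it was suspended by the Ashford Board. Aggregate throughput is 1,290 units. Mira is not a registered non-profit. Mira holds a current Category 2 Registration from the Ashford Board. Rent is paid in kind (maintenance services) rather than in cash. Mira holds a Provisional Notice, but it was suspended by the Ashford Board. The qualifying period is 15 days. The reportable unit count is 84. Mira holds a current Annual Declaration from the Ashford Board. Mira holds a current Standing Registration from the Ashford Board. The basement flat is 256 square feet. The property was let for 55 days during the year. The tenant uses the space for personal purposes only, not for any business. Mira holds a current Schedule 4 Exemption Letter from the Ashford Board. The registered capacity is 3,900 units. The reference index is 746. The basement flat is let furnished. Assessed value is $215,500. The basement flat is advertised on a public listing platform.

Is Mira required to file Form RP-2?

Exception (a) fails — Mira is not a registered non-profit.
Exception (b) does not apply: the Provisional Notice is not current.
Exception (c)'s conditions are all satisfied: the property is let furnished; the number of days the property was let is 55 days, under the 73 days limit. As to paragraphs (f)–(m): (f) is triggered (the coverage ratio is 56%, meeting the 53% threshold), but yields to (g): (g) operates against (f): assessed value is $215,500, less than the $224,500 limit. (h) applies (a current Annual Declaration is held), but is set aside by (i): (i) operates against (h): aggregate throughput is 1,290 units, meeting the 1,070 units threshold. (j) would limit (i) — the qualifying period is 15 days, meeting the 10 days threshold — but (k) sets (j) aside: (k) applies — the reportable unit count is 84, less than the 96 limit. (l) would limit (k) — a current Category 2 Registration is held — but (m) sets (l) aside: (m) is triggered — the compliance score is 77 points, meeting the 61 points threshold. So (c) applies.
All of (d)'s requirements are met (a current Standing Registration is held; the tenant is an immediate family member). But: (n) operates against (d): the reference index is 746, under the 791 limit. (d) is therefore removed.
Exception (e) is satisfied on its face — a current Schedule 4 Exemption Letter is held; total rental receipts for the year are $4,580, under the $4,840 limit. However, paragraphs (o)–(p) must be considered: (o) operates against (e): the property is publicly advertised. (p) is not engaged (the space is used for personal purposes only), so (o) stands. (e) is therefore removed.

No — exception (c) applies; Mira is not required to file Form RP-2.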